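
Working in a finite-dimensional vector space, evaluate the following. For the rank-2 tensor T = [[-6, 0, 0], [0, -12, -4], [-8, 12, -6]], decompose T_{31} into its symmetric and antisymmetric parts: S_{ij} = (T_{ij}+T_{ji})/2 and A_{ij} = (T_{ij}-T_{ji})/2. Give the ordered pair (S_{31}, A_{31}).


T_{31} = -8
T_{13} = 0
S_{31} = (-8 + 0)/2 = -8/2 = -4
A_{31} = (-8 - 0)/2 = -8/2 = -4
Check: S + A = -4 + -4 = -8 = T_{31}.

(-4, -4)


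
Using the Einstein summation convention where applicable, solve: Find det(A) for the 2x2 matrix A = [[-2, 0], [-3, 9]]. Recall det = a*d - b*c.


For a 2x2 matrix [[a, b], [c, d]], det = a*d - b*c.
a = -2, b = 0, c = -3, d = 9
a*d = -2 * 9 = -18
b*c = 0 * -3 = 0
det = -18 - 0 = -18

-18


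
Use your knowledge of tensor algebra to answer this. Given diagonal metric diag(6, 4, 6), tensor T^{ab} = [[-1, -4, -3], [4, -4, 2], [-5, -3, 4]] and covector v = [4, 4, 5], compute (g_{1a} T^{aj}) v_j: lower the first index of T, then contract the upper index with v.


Step 1: lower the first index. For a diagonal metric, g_{ia} T^{aj} = g_{ii} T^{ij} (no sum on i).
g_{11} = 6
S_1{}^1 = 6 * T^{11} = 6 * -1 = -6
S_1{}^2 = 6 * T^{12} = 6 * -4 = -24
S_1{}^3 = 6 * T^{13} = 6 * -3 = -18
Step 2: contract S_1{}^j with v_j.
S_1{}^1 * v_1 = -6 * 4 = -24
S_1{}^2 * v_2 = -24 * 4 = -96
S_1{}^3 * v_3 = -18 * 5 = -90
Result = -24 + -96 + -90 = -210

-210


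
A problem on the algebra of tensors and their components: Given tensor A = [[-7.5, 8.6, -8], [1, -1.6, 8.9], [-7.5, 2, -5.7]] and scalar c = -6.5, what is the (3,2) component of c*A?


Scalar multiplication: (cA)_{ij} = c * A_{ij}.
c = -6.5
A_{32} = 2
(cA)_{32} = -6.5 * 2 = -13

-13


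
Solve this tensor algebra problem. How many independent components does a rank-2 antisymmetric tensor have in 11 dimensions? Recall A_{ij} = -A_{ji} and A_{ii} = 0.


An antisymmetric rank-2 tensor satisfies A_{ij} = -A_{ji}, so diagonal entries are zero.
The independent components are the upper-triangular entries: C(n, 2) = n(n-1)/2.
n = 11
C(11, 2) = 11 * 10 / 2 = 110 / 2 = 55

55


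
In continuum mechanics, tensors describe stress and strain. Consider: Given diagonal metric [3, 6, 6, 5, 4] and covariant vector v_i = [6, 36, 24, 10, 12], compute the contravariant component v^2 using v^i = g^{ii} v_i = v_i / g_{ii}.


To raise an index with a diagonal metric: v^i = v_i / g_{ii}.
For index 2: v_2 = 36, g_{22} = 6
v^2 = 36 / 6 = 6

6


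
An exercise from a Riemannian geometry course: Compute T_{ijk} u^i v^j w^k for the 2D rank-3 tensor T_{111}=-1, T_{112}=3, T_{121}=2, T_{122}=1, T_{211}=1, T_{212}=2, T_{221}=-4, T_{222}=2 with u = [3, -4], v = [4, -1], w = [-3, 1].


S = sum over i,j,k of T_{ijk} u_i v_j w_k. Expanding all 8 terms:
T_{111}*u_1*v_1*w_1 = -1*3*4*-3 = 36  (running total: 36)
T_{112}*u_1*v_1*w_2 = 3*3*4*1 = 36  (running total: 72)
T_{121}*u_1*v_2*w_1 = 2*3*-1*-3 = 18  (running total: 90)
T_{122}*u_1*v_2*w_2 = 1*3*-1*1 = -3  (running total: 87)
T_{211}*u_2*v_1*w_1 = 1*-4*4*-3 = 48  (running total: 135)
T_{212}*u_2*v_1*w_2 = 2*-4*4*1 = -32  (running total: 103)
T_{221}*u_2*v_2*w_1 = -4*-4*-1*-3 = 48  (running total: 151)
T_{222}*u_2*v_2*w_2 = 2*-4*-1*1 = 8  (running total: 159)
S = 159

159


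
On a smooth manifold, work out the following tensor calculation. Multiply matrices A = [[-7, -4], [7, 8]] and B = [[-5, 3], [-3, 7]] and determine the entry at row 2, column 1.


(AB)_{ij} = sum_k A_{ik} B_{kj}.
For i=2, j=1:
A_{21} * B_{11} = 7 * -5 = -35
A_{22} * B_{21} = 8 * -3 = -24
Sum = -35 + -24 = -59

-59


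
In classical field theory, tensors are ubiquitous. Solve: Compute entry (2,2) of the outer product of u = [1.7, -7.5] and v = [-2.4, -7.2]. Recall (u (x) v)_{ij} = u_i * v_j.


The outer product entry T_{ij} = u_i * v_j.
We need i=2, j=2.
u_2 = -7.5, v_2 = -7.2
T_{2,2} = -7.5 * -7.2 = 54

54


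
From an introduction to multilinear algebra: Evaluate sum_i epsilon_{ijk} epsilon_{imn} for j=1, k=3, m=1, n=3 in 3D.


Using the identity: epsilon_{ijk} epsilon_{imn} = delta_{jm} delta_{kn} - delta_{jn} delta_{km}.
delta_{11} = 1
delta_{33} = 1
delta_{13} = 0
delta_{31} = 0
Result = 1 * 1 - 0 * 0 = 1 - 0 = 1

1


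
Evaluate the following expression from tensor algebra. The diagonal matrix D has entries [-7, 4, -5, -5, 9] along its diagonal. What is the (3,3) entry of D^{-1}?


For a diagonal matrix, the inverse has entries (D^{-1})_{ii} = 1/d_{ii}.
The diagonal entries are: d_{11} = -7, d_{22} = 4, d_{33} = -5, d_{44} = -5, d_{55} = 9
We need (D^{-1})_{33} = 1/d_{33} = 1/-5 = -1/5

-1/5


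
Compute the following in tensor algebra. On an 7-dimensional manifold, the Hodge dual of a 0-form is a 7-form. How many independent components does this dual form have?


The Hodge dual of a p-form on an n-dimensional manifold is an (n-p)-form.
n = 7, p = 0, so dual degree = 7 - 0 = 7
The number of components is C(n, n-p) = C(7, 7) = 1

1


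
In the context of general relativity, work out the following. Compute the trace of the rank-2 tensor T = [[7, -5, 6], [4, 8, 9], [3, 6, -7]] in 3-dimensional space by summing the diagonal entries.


The contraction (trace) of a rank-2 tensor is the sum of its diagonal elements.
Diagonal entries: A[1,1] = 7, A[2,2] = 8, A[3,3] = -7
Tr(A) = 7 + 8 + -7 = 8

8


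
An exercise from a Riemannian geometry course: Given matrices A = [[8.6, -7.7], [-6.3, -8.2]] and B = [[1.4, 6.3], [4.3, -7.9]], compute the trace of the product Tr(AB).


Tr(AB) = sum_i (AB)_{ii} where (AB)_{ii} = sum_k A_{ik} B_{ki}.
(AB)_{11} = 8.6*1.4 + -7.7*4.3 = -21.07
(AB)_{22} = -6.3*6.3 + -8.2*-7.9 = 25.09
Tr(AB) = -21.07 + 25.09 = 4.02

4.02


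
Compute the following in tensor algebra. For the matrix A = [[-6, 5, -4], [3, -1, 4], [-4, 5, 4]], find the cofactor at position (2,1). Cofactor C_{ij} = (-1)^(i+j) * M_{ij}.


To find cofactor C_{21}, delete row 2 and column 1.
The resulting 2x2 submatrix is: [[5, -4], [5, 4]]
Minor M_{21} = 5*4 - -4*5
  = 20 - -20 = 40
Sign = (-1)^(2+1) = (-1)^3 = -1
Cofactor C_{21} = -1 * 40 = -40

-40


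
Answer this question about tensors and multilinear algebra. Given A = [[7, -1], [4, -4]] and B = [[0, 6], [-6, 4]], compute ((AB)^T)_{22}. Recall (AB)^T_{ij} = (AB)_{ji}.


(AB)^T_{ij} = (AB)_{ji} = sum_k A_{jk} B_{ki}.
For i=2, j=2 we need (AB)_{22}:
A_{21} * B_{12} = 4 * 6 = 24
A_{22} * B_{22} = -4 * 4 = -16
Sum = 24 + -16 = 8

8


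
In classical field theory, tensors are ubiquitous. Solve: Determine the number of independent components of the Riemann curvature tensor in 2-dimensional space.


The Riemann tensor in d dimensions has d^2(d^2 - 1)/12 independent components.
d = 2, so d^2 = 4
d^2 - 1 = 3
d^2(d^2 - 1) = 4 * 3 = 12
Divide by 12: 12 / 12 = 1

1


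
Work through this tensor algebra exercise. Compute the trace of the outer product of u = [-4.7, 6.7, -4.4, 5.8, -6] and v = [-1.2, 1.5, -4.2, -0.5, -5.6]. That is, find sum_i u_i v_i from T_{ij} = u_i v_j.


The outer product gives T_{ij} = u_i v_j.
The trace (contraction) is Tr(T) = sum_i T_{ii} = sum_i u_i v_i.
Diagonal entries:
T_{11} = u_1 * v_1 = -4.7 * -1.2 = 5.64
T_{22} = u_2 * v_2 = 6.7 * 1.5 = 10.05
T_{33} = u_3 * v_3 = -4.4 * -4.2 = 18.48
T_{44} = u_4 * v_4 = 5.8 * -0.5 = -2.9
T_{55} = u_5 * v_5 = -6 * -5.6 = 33.6
Tr(T) = 5.64 + 10.05 + 18.48 + -2.9 + 33.6 = 64.87

64.87


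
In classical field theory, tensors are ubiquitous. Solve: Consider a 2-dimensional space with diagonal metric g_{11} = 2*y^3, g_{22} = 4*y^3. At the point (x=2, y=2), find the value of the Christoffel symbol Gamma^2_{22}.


For a diagonal metric, Gamma^k_{ij} = (1/2) g^{kk} (dg_{ik}/dx_j + dg_{jk}/dx_i - dg_{ij}/dx_k).
The metric is diagonal, so g_{ab} = 0 for a != b.
At the given point: g_{11} = 16, g_{22} = 32
g^{22} = 1/32
dg_{22}/dx_2 = dg_{22}/dx_2 = 48
dg_{22}/dx_2 = dg_{22}/dx_2 = 48
dg_{22}/dx_2 = dg_{22}/dx_2 = 48
Numerator = 48 + 48 - 48 = 48
Gamma^2_{22} = 48 / (2 * 32) = 3/4

3/4


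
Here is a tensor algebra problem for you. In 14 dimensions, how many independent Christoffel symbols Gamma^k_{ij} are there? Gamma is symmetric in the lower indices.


Christoffel symbols Gamma^k_{ij} are symmetric in i,j, so there are d * d(d+1)/2 independent symbols.
d = 14
d(d+1)/2 = 14 * 15 / 2 = 105
Total = 14 * 105 = 1470

1470


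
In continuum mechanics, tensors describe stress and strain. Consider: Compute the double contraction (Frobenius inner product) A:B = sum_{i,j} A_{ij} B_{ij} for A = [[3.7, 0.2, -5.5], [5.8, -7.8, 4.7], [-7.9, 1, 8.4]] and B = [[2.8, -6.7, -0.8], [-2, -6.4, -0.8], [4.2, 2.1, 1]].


A:B = sum over all i,j of A_{ij} * B_{ij}.
Row 1: 3.7*2.8=10.36, 0.2*-6.7=-1.34, -5.5*-0.8=4.4 => row sum = 13.42
Row 2: 5.8*-2=-11.6, -7.8*-6.4=49.92, 4.7*-0.8=-3.76 => row sum = 34.56
Row 3: -7.9*4.2=-33.18, 1*2.1=2.1, 8.4*1=8.4 => row sum = -22.68
Total = 13.42 + 34.56 + -22.68 = 25.3

25.3


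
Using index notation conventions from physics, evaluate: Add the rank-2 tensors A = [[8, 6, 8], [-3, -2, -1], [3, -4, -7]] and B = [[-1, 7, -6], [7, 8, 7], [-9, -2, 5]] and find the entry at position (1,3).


Tensor addition is component-wise: (A + B)_{ij} = A_{ij} + B_{ij}.
A_{13} = 8
B_{13} = -6
(A + B)_{13} = 8 + -6 = 2

2


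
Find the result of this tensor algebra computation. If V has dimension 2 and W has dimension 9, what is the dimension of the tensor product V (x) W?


The dimension of a tensor product is the product of dimensions.
dim(V) = 2, dim(W) = 9
dim(V (x) W) = 2 * 9 = 18

18


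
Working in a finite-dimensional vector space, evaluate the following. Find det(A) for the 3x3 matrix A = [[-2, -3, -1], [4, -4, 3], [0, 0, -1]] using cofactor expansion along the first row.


Expanding along the first row, det(A) = a11*M_11 - a12*M_12 + a13*M_13, where M_1j is the (1,j) minor.
Minor M_11 = -4*-1 - 3*0 = 4
Minor M_12 = 4*-1 - 3*0 = -4
Minor M_13 = 4*0 - -4*0 = 0
det = -2*(4) - -3*(-4) + -1*(0)
    = -8 - 12 + 0
    = -20

-20


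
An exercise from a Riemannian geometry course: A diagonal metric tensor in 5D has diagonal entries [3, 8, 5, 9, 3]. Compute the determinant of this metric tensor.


For a diagonal metric, the determinant is the product of diagonal entries.
Diagonal entries: 3, 8, 5, 9, 3
det(g) = 3 * 8 * 5 * 9 * 3 = 3240

3240


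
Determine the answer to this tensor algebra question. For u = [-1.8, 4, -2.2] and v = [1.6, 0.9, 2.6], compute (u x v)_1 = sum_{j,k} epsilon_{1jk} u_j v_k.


(u x v)_1 = sum_{j,k} epsilon_{1jk} u_j v_k. Only permutations of (1,2,3) contribute; the two non-zero terms are:
eps_{123} u_2 v_3 = 1 * 4 * 2.6 = 10.4
eps_{132} u_3 v_2 = -1 * -2.2 * 0.9 = 1.98
(u x v)_1 = 12.38

12.38


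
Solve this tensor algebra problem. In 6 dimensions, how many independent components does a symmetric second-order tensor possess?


A symmetric rank-2 tensor in d dimensions has d(d+1)/2 independent components.
d = 6
d(d+1)/2 = 6 * 7 / 2 = 42 / 2 = 21

21


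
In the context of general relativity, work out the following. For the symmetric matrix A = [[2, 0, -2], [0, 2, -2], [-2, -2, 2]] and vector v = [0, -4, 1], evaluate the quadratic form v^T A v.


First compute Av:
(Av)_1 = 2*0 + 0*-4 + -2*1 = -2
(Av)_2 = 0*0 + 2*-4 + -2*1 = -10
(Av)_3 = -2*0 + -2*-4 + 2*1 = 10
Av = [-2, -10, 10]
Then v^T (Av) = 0*-2 + -4*-10 + 1*10
= 0 + 40 + 10 = 50

50


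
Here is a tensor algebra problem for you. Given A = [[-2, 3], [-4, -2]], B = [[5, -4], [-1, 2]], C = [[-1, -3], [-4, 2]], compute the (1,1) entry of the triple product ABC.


(ABC)_{11} = sum_m (AB)_{1m} C_{m1}. First compute row 1 of AB.
(AB)_{11} = -2*5 + 3*-1 = -13
(AB)_{12} = -2*-4 + 3*2 = 14
Now contract with column 1 of C:
(AB)_{11} * C_{11} = -13 * -1 = 13
(AB)_{12} * C_{21} = 14 * -4 = -56
(ABC)_{11} = 13 + -56 = -43

-43


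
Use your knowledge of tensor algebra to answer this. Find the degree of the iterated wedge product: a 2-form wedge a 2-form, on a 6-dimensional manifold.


The degree of a wedge product is the sum of the degrees of the individual forms.
Degrees: 2, 2
Total degree = 2 + 2 = 4

4


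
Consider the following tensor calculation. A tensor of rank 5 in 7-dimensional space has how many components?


The number of components of a rank-r tensor in d dimensions is d^r.
Here d = 7 and r = 5.
7^5 = 16807

16807


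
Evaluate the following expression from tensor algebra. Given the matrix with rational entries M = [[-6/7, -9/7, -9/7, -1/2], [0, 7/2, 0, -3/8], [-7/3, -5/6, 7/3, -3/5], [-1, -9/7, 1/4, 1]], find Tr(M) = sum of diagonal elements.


The trace is the sum of diagonal entries.
Diagonal: M[1,1] = -6/7, M[2,2] = 7/2, M[3,3] = 7/3, M[4,4] = 1
Tr(M) = -6/7 + 7/2 + 7/3 + 1
Computing step by step:
After adding M[1,1]: -6/7
After adding M[2,2]: 37/14
After adding M[3,3]: 209/42
After adding M[4,4]: 251/42
Tr(M) = 251/42

251/42


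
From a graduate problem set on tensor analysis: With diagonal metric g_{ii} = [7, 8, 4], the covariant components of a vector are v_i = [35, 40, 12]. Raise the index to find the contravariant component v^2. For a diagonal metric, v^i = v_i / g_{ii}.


To raise an index with a diagonal metric: v^i = v_i / g_{ii}.
For index 2: v_2 = 40, g_{22} = 8
v^2 = 40 / 8 = 5

5


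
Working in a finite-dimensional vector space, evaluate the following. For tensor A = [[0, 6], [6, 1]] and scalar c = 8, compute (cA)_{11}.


Scalar multiplication: (cA)_{ij} = c * A_{ij}.
c = 8
A_{11} = 0
(cA)_{11} = 8 * 0 = 0

0


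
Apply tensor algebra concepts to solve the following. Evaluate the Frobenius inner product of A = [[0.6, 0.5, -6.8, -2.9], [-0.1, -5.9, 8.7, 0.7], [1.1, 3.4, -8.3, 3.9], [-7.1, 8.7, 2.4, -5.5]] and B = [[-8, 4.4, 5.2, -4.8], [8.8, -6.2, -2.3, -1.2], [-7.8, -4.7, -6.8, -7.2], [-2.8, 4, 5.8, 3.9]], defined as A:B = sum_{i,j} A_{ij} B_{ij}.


A:B = sum over all i,j of A_{ij} * B_{ij}.
Row 1: 0.6*-8=-4.8, 0.5*4.4=2.2, -6.8*5.2=-35.36, -2.9*-4.8=13.92 => row sum = -24.04
Row 2: -0.1*8.8=-0.88, -5.9*-6.2=36.58, 8.7*-2.3=-20.01, 0.7*-1.2=-0.84 => row sum = 14.85
Row 3: 1.1*-7.8=-8.58, 3.4*-4.7=-15.98, -8.3*-6.8=56.44, 3.9*-7.2=-28.08 => row sum = 3.8
Row 4: -7.1*-2.8=19.88, 8.7*4=34.8, 2.4*5.8=13.92, -5.5*3.9=-21.45 => row sum = 47.15
Total = -24.04 + 14.85 + 3.8 + 47.15 = 41.76

41.76


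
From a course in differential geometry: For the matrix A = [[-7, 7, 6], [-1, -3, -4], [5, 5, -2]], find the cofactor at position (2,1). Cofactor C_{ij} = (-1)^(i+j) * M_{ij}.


To find cofactor C_{21}, delete row 2 and column 1.
The resulting 2x2 submatrix is: [[7, 6], [5, -2]]
Minor M_{21} = 7*-2 - 6*5
  = -14 - 30 = -44
Sign = (-1)^(2+1) = (-1)^3 = -1
Cofactor C_{21} = -1 * -44 = 44

44


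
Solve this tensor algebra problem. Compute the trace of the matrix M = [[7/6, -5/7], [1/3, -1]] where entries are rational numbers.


The trace is the sum of diagonal entries.
Diagonal: M[1,1] = 7/6, M[2,2] = -1
Tr(M) = 7/6 + -1
Computing step by step:
After adding M[1,1]: 7/6
After adding M[2,2]: 1/6
Tr(M) = 1/6

1/6


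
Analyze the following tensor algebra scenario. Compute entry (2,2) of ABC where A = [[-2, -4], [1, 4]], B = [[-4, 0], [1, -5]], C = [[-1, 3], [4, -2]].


(ABC)_{22} = sum_m (AB)_{2m} C_{m2}. First compute row 2 of AB.
(AB)_{21} = 1*-4 + 4*1 = 0
(AB)_{22} = 1*0 + 4*-5 = -20
Now contract with column 2 of C:
(AB)_{21} * C_{12} = 0 * 3 = 0
(AB)_{22} * C_{22} = -20 * -2 = 40
(ABC)_{22} = 0 + 40 = 40

40


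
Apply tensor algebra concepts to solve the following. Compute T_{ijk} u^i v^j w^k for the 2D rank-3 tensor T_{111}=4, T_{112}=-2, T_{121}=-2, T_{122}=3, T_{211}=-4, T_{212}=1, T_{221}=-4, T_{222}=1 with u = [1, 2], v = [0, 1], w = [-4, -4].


S = sum over i,j,k of T_{ijk} u_i v_j w_k. Expanding all 8 terms:
T_{111}*u_1*v_1*w_1 = 4*1*0*-4 = 0  (running total: 0)
T_{112}*u_1*v_1*w_2 = -2*1*0*-4 = 0  (running total: 0)
T_{121}*u_1*v_2*w_1 = -2*1*1*-4 = 8  (running total: 8)
T_{122}*u_1*v_2*w_2 = 3*1*1*-4 = -12  (running total: -4)
T_{211}*u_2*v_1*w_1 = -4*2*0*-4 = 0  (running total: -4)
T_{212}*u_2*v_1*w_2 = 1*2*0*-4 = 0  (running total: -4)
T_{221}*u_2*v_2*w_1 = -4*2*1*-4 = 32  (running total: 28)
T_{222}*u_2*v_2*w_2 = 1*2*1*-4 = -8  (running total: 20)
S = 20

20


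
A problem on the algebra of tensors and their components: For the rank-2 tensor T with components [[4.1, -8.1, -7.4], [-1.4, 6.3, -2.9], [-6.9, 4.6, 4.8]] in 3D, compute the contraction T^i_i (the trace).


The contraction (trace) of a rank-2 tensor is the sum of its diagonal elements.
Diagonal entries: A[1,1] = 4.1, A[2,2] = 6.3, A[3,3] = 4.8
Tr(A) = 4.1 + 6.3 + 4.8 = 15.2

15.2


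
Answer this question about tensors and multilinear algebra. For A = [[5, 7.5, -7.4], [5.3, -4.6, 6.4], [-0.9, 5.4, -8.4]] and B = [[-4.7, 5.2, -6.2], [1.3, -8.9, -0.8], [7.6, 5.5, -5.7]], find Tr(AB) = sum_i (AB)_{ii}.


Tr(AB) = sum_i (AB)_{ii} where (AB)_{ii} = sum_k A_{ik} B_{ki}.
(AB)_{11} = 5*-4.7 + 7.5*1.3 + -7.4*7.6 = -69.99
(AB)_{22} = 5.3*5.2 + -4.6*-8.9 + 6.4*5.5 = 103.7
(AB)_{33} = -0.9*-6.2 + 5.4*-0.8 + -8.4*-5.7 = 49.14
Tr(AB) = -69.99 + 103.7 + 49.14 = 82.85

82.85


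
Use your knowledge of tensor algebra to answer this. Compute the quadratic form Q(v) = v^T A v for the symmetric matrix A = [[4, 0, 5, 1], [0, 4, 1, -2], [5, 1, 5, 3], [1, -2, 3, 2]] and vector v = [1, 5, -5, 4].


First compute Av:
(Av)_1 = 4*1 + 0*5 + 5*-5 + 1*4 = -17
(Av)_2 = 0*1 + 4*5 + 1*-5 + -2*4 = 7
(Av)_3 = 5*1 + 1*5 + 5*-5 + 3*4 = -3
(Av)_4 = 1*1 + -2*5 + 3*-5 + 2*4 = -16
Av = [-17, 7, -3, -16]
Then v^T (Av) = 1*-17 + 5*7 + -5*-3 + 4*-16
= -17 + 35 + 15 + -64 = -31

-31


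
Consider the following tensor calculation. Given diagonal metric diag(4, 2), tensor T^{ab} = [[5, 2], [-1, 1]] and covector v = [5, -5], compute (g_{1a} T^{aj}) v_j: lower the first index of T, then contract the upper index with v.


Step 1: lower the first index. For a diagonal metric, g_{ia} T^{aj} = g_{ii} T^{ij} (no sum on i).
g_{11} = 4
S_1{}^1 = 4 * T^{11} = 4 * 5 = 20
S_1{}^2 = 4 * T^{12} = 4 * 2 = 8
Step 2: contract S_1{}^j with v_j.
S_1{}^1 * v_1 = 20 * 5 = 100
S_1{}^2 * v_2 = 8 * -5 = -40
Result = 100 + -40 = 60

60


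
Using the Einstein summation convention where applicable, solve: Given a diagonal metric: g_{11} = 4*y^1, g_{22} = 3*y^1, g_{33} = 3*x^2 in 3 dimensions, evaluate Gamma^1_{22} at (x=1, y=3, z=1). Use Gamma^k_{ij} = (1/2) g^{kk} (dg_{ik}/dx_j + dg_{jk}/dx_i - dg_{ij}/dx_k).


For a diagonal metric, Gamma^k_{ij} = (1/2) g^{kk} (dg_{ik}/dx_j + dg_{jk}/dx_i - dg_{ij}/dx_k).
The metric is diagonal, so g_{ab} = 0 for a != b.
At the given point: g_{11} = 12, g_{22} = 9, g_{33} = 3
g^{11} = 1/12
dg_{21}/dx_2 = 0 (off-diagonal)
dg_{21}/dx_2 = 0 (off-diagonal)
dg_{22}/dx_1 = dg_{22}/dx_1 = 0
Numerator = 0 + 0 - 0 = 0
Gamma^1_{22} = 0 / (2 * 12) = 0

0


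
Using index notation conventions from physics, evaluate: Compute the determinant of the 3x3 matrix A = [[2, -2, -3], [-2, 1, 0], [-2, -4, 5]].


Expanding along the first row, det(A) = a11*M_11 - a12*M_12 + a13*M_13, where M_1j is the (1,j) minor.
Minor M_11 = 1*5 - 0*-4 = 5
Minor M_12 = -2*5 - 0*-2 = -10
Minor M_13 = -2*-4 - 1*-2 = 10
det = 2*(5) - -2*(-10) + -3*(10)
    = 10 - 20 + -30
    = -40

-40


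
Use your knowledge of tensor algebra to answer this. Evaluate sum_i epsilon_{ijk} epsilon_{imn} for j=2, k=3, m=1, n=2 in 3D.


Using the identity: epsilon_{ijk} epsilon_{imn} = delta_{jm} delta_{kn} - delta_{jn} delta_{km}.
delta_{21} = 0
delta_{32} = 0
delta_{22} = 1
delta_{31} = 0
Result = 0 * 0 - 1 * 0 = 0 - 0 = 0

0


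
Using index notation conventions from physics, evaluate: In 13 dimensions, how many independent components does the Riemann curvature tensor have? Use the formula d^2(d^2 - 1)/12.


The Riemann tensor in d dimensions has d^2(d^2 - 1)/12 independent components.
d = 13, so d^2 = 169
d^2 - 1 = 168
d^2(d^2 - 1) = 169 * 168 = 28392
Divide by 12: 28392 / 12 = 2366

2366


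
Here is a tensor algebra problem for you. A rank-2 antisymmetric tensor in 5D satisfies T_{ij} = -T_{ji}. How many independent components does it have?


An antisymmetric rank-2 tensor satisfies A_{ij} = -A_{ji}, so diagonal entries are zero.
The independent components are the upper-triangular entries: C(n, 2) = n(n-1)/2.
n = 5
C(5, 2) = 5 * 4 / 2 = 20 / 2 = 10

10


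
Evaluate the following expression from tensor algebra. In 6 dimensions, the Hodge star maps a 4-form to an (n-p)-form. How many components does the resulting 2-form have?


The Hodge dual of a p-form on an n-dimensional manifold is an (n-p)-form.
n = 6, p = 4, so dual degree = 6 - 4 = 2
The number of components is C(n, n-p) = C(6, 2) = 15

15


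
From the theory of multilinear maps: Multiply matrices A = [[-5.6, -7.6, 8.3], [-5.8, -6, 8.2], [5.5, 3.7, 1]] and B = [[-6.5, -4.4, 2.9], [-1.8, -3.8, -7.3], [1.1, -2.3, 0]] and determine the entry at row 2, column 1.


(AB)_{ij} = sum_k A_{ik} B_{kj}.
For i=2, j=1:
A_{21} * B_{11} = -5.8 * -6.5 = 37.7
A_{22} * B_{21} = -6 * -1.8 = 10.8
A_{23} * B_{31} = 8.2 * 1.1 = 9.02
Sum = 37.7 + 10.8 + 9.02 = 57.52

57.52


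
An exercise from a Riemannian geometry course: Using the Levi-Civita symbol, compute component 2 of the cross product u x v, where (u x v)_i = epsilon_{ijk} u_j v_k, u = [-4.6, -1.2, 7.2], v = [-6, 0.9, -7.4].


(u x v)_2 = sum_{j,k} epsilon_{2jk} u_j v_k. Only permutations of (1,2,3) contribute; the two non-zero terms are:
eps_{213} u_1 v_3 = -1 * -4.6 * -7.4 = -34.04
eps_{231} u_3 v_1 = 1 * 7.2 * -6 = -43.2
(u x v)_2 = -77.24

-77.24


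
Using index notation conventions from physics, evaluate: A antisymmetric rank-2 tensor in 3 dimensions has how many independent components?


A antisymmetric rank-2 tensor in d dimensions has d(d-1)/2 independent components.
d = 3
d(d-1)/2 = 3 * 2 / 2 = 6 / 2 = 3

3


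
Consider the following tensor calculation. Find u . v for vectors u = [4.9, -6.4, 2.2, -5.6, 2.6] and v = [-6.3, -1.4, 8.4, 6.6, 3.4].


The inner product u . v = sum of u_i * v_i.
Term-by-term: 4.9 * -6.3, -6.4 * -1.4, 2.2 * 8.4, -5.6 * 6.6, 2.6 * 3.4
Products: -30.87, 8.96, 18.48, -36.96, 8.84
Sum = -30.87 + 8.96 + 18.48 + -36.96 + 8.84 = -31.55

-31.55


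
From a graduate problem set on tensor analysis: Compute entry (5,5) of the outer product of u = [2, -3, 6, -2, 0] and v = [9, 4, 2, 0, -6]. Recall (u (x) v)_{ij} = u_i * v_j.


The outer product entry T_{ij} = u_i * v_j.
We need i=5, j=5.
u_5 = 0, v_5 = -6
T_{5,5} = 0 * -6 = 0

0


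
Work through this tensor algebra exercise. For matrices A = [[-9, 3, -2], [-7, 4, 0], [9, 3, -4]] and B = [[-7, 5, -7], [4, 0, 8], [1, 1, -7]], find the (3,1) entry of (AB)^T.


(AB)^T_{ij} = (AB)_{ji} = sum_k A_{jk} B_{ki}.
For i=3, j=1 we need (AB)_{13}:
A_{11} * B_{13} = -9 * -7 = 63
A_{12} * B_{23} = 3 * 8 = 24
A_{13} * B_{33} = -2 * -7 = 14
Sum = 63 + 24 + 14 = 101

101


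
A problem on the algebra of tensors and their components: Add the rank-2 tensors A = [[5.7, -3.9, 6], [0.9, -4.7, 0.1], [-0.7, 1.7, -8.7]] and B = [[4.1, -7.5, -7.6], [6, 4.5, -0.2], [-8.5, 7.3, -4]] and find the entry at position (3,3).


Tensor addition is component-wise: (A + B)_{ij} = A_{ij} + B_{ij}.
A_{33} = -8.7
B_{33} = -4
(A + B)_{33} = -8.7 + -4 = -12.7

-12.7


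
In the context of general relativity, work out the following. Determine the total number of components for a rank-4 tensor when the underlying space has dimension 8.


The number of components of a rank-r tensor in d dimensions is d^r.
Here d = 8 and r = 4.
8^4 = 4096

4096


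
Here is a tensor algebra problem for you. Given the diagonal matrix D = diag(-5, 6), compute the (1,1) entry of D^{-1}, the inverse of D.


For a diagonal matrix, the inverse has entries (D^{-1})_{ii} = 1/d_{ii}.
The diagonal entries are: d_{11} = -5, d_{22} = 6
We need (D^{-1})_{11} = 1/d_{11} = 1/-5 = -1/5

-1/5


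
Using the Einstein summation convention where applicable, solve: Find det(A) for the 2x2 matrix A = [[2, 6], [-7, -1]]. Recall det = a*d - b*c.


For a 2x2 matrix [[a, b], [c, d]], det = a*d - b*c.
a = 2, b = 6, c = -7, d = -1
a*d = 2 * -1 = -2
b*c = 6 * -7 = -42
det = -2 - -42 = 40

40


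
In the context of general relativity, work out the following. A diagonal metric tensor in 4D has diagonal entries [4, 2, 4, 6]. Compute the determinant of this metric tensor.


For a diagonal metric, the determinant is the product of diagonal entries.
Diagonal entries: 4, 2, 4, 6
det(g) = 4 * 2 * 4 * 6 = 192

192


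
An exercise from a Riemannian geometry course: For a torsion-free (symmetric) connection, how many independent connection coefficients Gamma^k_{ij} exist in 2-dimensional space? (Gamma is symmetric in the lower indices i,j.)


Christoffel symbols Gamma^k_{ij} are symmetric in i,j, so there are d * d(d+1)/2 independent symbols.
d = 2
d(d+1)/2 = 2 * 3 / 2 = 3
Total = 2 * 3 = 6

6


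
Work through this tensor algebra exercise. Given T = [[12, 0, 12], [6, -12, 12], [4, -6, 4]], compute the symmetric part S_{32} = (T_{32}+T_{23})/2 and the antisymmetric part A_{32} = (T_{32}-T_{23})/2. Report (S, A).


T_{32} = -6
T_{23} = 12
S_{32} = (-6 + 12)/2 = 6/2 = 3
A_{32} = (-6 - 12)/2 = -18/2 = -9
Check: S + A = 3 + -9 = -6 = T_{32}.

(3, -9)


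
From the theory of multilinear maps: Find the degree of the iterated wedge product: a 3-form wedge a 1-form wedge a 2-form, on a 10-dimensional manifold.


The degree of a wedge product is the sum of the degrees of the individual forms.
Degrees: 3, 1, 2
Total degree = 3 + 1 + 2 = 6

6


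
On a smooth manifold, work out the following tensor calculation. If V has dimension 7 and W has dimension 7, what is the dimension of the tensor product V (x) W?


The dimension of a tensor product is the product of dimensions.
dim(V) = 7, dim(W) = 7
dim(V (x) W) = 7 * 7 = 49

49


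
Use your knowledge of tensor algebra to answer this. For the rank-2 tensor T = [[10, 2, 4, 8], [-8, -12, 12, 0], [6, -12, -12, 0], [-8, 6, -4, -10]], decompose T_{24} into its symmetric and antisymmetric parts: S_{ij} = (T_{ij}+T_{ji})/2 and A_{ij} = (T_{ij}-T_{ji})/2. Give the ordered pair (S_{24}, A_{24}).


T_{24} = 0
T_{42} = 6
S_{24} = (0 + 6)/2 = 6/2 = 3
A_{24} = (0 - 6)/2 = -6/2 = -3
Check: S + A = 3 + -3 = 0 = T_{24}.

(3, -3)


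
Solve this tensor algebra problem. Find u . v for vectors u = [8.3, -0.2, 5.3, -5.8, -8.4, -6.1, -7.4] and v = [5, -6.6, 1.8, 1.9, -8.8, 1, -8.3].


The inner product u . v = sum of u_i * v_i.
Term-by-term: 8.3 * 5, -0.2 * -6.6, 5.3 * 1.8, -5.8 * 1.9, -8.4 * -8.8, -6.1 * 1, -7.4 * -8.3
Products: 41.5, 1.32, 9.54, -11.02, 73.92, -6.1, 61.42
Sum = 41.5 + 1.32 + 9.54 + -11.02 + 73.92 + -6.1 + 61.42 = 170.58

170.58


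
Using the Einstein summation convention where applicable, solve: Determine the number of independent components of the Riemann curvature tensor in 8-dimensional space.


The Riemann tensor in d dimensions has d^2(d^2 - 1)/12 independent components.
d = 8, so d^2 = 64
d^2 - 1 = 63
d^2(d^2 - 1) = 64 * 63 = 4032
Divide by 12: 4032 / 12 = 336

336


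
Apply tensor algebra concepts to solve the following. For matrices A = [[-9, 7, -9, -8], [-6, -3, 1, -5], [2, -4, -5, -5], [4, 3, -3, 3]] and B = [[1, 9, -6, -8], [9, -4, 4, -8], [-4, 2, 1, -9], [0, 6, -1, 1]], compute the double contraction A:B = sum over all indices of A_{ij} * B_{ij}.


A:B = sum over all i,j of A_{ij} * B_{ij}.
Row 1: -9*1=-9, 7*9=63, -9*-6=54, -8*-8=64 => row sum = 172
Row 2: -6*9=-54, -3*-4=12, 1*4=4, -5*-8=40 => row sum = 2
Row 3: 2*-4=-8, -4*2=-8, -5*1=-5, -5*-9=45 => row sum = 24
Row 4: 4*0=0, 3*6=18, -3*-1=3, 3*1=3 => row sum = 24
Total = 172 + 2 + 24 + 24 = 222

222


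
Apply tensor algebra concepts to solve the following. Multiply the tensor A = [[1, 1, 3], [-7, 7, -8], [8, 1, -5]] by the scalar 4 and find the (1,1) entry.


Scalar multiplication: (cA)_{ij} = c * A_{ij}.
c = 4
A_{11} = 1
(cA)_{11} = 4 * 1 = 4

4


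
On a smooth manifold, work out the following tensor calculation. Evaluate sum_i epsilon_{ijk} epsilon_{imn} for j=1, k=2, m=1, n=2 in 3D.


Using the identity: epsilon_{ijk} epsilon_{imn} = delta_{jm} delta_{kn} - delta_{jn} delta_{km}.
delta_{11} = 1
delta_{22} = 1
delta_{12} = 0
delta_{21} = 0
Result = 1 * 1 - 0 * 0 = 1 - 0 = 1

1


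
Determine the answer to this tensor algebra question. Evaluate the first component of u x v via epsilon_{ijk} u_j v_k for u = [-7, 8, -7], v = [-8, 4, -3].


(u x v)_1 = sum_{j,k} epsilon_{1jk} u_j v_k. Only permutations of (1,2,3) contribute; the two non-zero terms are:
eps_{123} u_2 v_3 = 1 * 8 * -3 = -24
eps_{132} u_3 v_2 = -1 * -7 * 4 = 28
(u x v)_1 = 4

4


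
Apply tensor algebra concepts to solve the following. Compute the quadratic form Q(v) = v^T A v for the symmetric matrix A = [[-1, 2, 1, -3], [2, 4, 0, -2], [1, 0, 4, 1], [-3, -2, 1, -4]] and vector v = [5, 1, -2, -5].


First compute Av:
(Av)_1 = -1*5 + 2*1 + 1*-2 + -3*-5 = 10
(Av)_2 = 2*5 + 4*1 + 0*-2 + -2*-5 = 24
(Av)_3 = 1*5 + 0*1 + 4*-2 + 1*-5 = -8
(Av)_4 = -3*5 + -2*1 + 1*-2 + -4*-5 = 1
Av = [10, 24, -8, 1]
Then v^T (Av) = 5*10 + 1*24 + -2*-8 + -5*1
= 50 + 24 + 16 + -5 = 85

85


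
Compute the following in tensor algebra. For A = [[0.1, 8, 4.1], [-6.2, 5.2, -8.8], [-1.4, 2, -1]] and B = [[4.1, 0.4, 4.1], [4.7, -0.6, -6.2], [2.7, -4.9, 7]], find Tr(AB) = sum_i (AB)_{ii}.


Tr(AB) = sum_i (AB)_{ii} where (AB)_{ii} = sum_k A_{ik} B_{ki}.
(AB)_{11} = 0.1*4.1 + 8*4.7 + 4.1*2.7 = 49.08
(AB)_{22} = -6.2*0.4 + 5.2*-0.6 + -8.8*-4.9 = 37.52
(AB)_{33} = -1.4*4.1 + 2*-6.2 + -1*7 = -25.14
Tr(AB) = 49.08 + 37.52 + -25.14 = 61.46

61.46


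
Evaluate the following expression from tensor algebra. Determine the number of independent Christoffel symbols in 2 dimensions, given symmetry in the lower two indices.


Christoffel symbols Gamma^k_{ij} are symmetric in i,j, so there are d * d(d+1)/2 independent symbols.
d = 2
d(d+1)/2 = 2 * 3 / 2 = 3
Total = 2 * 3 = 6

6


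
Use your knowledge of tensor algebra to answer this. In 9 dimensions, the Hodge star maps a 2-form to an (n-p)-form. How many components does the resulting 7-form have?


The Hodge dual of a p-form on an n-dimensional manifold is an (n-p)-form.
n = 9, p = 2, so dual degree = 9 - 2 = 7
The number of components is C(n, n-p) = C(9, 7) = 36

36


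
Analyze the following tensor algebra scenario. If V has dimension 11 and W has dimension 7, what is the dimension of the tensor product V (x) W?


The dimension of a tensor product is the product of dimensions.
dim(V) = 11, dim(W) = 7
dim(V (x) W) = 11 * 7 = 77

77


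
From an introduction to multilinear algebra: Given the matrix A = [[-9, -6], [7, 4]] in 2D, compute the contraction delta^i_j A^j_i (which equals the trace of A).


The contraction (trace) of a rank-2 tensor is the sum of its diagonal elements.
Diagonal entries: A[1,1] = -9, A[2,2] = 4
Tr(A) = -9 + 4 = -5

-5


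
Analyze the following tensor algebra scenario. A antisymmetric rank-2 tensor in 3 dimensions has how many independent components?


A antisymmetric rank-2 tensor in d dimensions has d(d-1)/2 independent components.
d = 3
d(d-1)/2 = 3 * 2 / 2 = 6 / 2 = 3

3


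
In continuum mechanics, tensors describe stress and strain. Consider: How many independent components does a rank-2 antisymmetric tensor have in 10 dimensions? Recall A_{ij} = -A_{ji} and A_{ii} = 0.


An antisymmetric rank-2 tensor satisfies A_{ij} = -A_{ji}, so diagonal entries are zero.
The independent components are the upper-triangular entries: C(n, 2) = n(n-1)/2.
n = 10
C(10, 2) = 10 * 9 / 2 = 90 / 2 = 45

45


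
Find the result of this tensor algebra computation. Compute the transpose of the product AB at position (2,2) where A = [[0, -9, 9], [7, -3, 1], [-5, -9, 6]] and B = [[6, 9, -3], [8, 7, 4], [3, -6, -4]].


(AB)^T_{ij} = (AB)_{ji} = sum_k A_{jk} B_{ki}.
For i=2, j=2 we need (AB)_{22}:
A_{21} * B_{12} = 7 * 9 = 63
A_{22} * B_{22} = -3 * 7 = -21
A_{23} * B_{32} = 1 * -6 = -6
Sum = 63 + -21 + -6 = 36

36


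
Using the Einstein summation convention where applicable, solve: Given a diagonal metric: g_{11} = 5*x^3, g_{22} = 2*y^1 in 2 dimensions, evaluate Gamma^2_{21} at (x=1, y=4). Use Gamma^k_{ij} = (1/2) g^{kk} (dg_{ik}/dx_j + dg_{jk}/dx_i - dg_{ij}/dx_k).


For a diagonal metric, Gamma^k_{ij} = (1/2) g^{kk} (dg_{ik}/dx_j + dg_{jk}/dx_i - dg_{ij}/dx_k).
The metric is diagonal, so g_{ab} = 0 for a != b.
At the given point: g_{11} = 5, g_{22} = 8
g^{22} = 1/8
dg_{22}/dx_1 = dg_{22}/dx_1 = 0
dg_{12}/dx_2 = 0 (off-diagonal)
dg_{21}/dx_2 = 0 (off-diagonal)
Numerator = 0 + 0 - 0 = 0
Gamma^2_{21} = 0 / (2 * 8) = 0

0


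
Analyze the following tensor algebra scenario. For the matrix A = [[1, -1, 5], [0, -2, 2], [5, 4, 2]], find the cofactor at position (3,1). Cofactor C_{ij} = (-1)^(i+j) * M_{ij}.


To find cofactor C_{31}, delete row 3 and column 1.
The resulting 2x2 submatrix is: [[-1, 5], [-2, 2]]
Minor M_{31} = -1*2 - 5*-2
  = -2 - -10 = 8
Sign = (-1)^(3+1) = (-1)^4 = 1
Cofactor C_{31} = 1 * 8 = 8

8


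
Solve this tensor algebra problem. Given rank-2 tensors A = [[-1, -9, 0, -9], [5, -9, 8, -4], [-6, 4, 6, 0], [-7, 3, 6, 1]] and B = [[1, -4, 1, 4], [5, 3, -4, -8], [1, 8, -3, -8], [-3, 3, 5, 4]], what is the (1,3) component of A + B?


Tensor addition is component-wise: (A + B)_{ij} = A_{ij} + B_{ij}.
A_{13} = 0
B_{13} = 1
(A + B)_{13} = 0 + 1 = 1

1


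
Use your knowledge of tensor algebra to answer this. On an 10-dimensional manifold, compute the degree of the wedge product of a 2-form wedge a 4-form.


The degree of a wedge product is the sum of the degrees of the individual forms.
Degrees: 2, 4
Total degree = 2 + 4 = 6

6


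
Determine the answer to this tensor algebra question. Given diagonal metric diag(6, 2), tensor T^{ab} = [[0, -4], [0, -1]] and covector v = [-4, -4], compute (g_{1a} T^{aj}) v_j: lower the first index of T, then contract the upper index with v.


Step 1: lower the first index. For a diagonal metric, g_{ia} T^{aj} = g_{ii} T^{ij} (no sum on i).
g_{11} = 6
S_1{}^1 = 6 * T^{11} = 6 * 0 = 0
S_1{}^2 = 6 * T^{12} = 6 * -4 = -24
Step 2: contract S_1{}^j with v_j.
S_1{}^1 * v_1 = 0 * -4 = 0
S_1{}^2 * v_2 = -24 * -4 = 96
Result = 0 + 96 = 96

96


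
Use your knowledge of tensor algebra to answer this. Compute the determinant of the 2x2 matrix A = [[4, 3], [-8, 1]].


For a 2x2 matrix [[a, b], [c, d]], det = a*d - b*c.
a = 4, b = 3, c = -8, d = 1
a*d = 4 * 1 = 4
b*c = 3 * -8 = -24
det = 4 - -24 = 28

28


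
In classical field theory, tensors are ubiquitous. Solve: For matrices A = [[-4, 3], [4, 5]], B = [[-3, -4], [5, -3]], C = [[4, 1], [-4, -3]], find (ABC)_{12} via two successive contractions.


(ABC)_{12} = sum_m (AB)_{1m} C_{m2}. First compute row 1 of AB.
(AB)_{11} = -4*-3 + 3*5 = 27
(AB)_{12} = -4*-4 + 3*-3 = 7
Now contract with column 2 of C:
(AB)_{11} * C_{12} = 27 * 1 = 27
(AB)_{12} * C_{22} = 7 * -3 = -21
(ABC)_{12} = 27 + -21 = 6

6


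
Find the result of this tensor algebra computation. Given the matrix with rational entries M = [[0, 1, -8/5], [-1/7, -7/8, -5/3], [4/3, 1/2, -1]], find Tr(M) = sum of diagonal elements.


The trace is the sum of diagonal entries.
Diagonal: M[1,1] = 0, M[2,2] = -7/8, M[3,3] = -1
Tr(M) = 0 + -7/8 + -1
Computing step by step:
After adding M[1,1]: 0
After adding M[2,2]: -7/8
After adding M[3,3]: -15/8
Tr(M) = -15/8

-15/8


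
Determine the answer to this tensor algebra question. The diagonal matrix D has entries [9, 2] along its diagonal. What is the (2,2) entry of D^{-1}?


For a diagonal matrix, the inverse has entries (D^{-1})_{ii} = 1/d_{ii}.
The diagonal entries are: d_{11} = 9, d_{22} = 2
We need (D^{-1})_{22} = 1/d_{22} = 1/2 = 1/2

1/2


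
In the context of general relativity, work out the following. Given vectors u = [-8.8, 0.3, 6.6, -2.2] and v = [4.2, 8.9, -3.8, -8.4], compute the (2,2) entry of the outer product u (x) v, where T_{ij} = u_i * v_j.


The outer product entry T_{ij} = u_i * v_j.
We need i=2, j=2.
u_2 = 0.3, v_2 = 8.9
T_{2,2} = 0.3 * 8.9 = 2.67

2.67


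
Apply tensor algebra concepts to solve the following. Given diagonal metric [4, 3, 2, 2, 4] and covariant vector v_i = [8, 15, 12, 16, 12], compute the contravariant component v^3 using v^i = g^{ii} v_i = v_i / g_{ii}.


To raise an index with a diagonal metric: v^i = v_i / g_{ii}.
For index 3: v_3 = 12, g_{33} = 2
v^3 = 12 / 2 = 6

6


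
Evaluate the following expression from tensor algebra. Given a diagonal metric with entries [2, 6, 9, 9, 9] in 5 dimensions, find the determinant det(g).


For a diagonal metric, the determinant is the product of diagonal entries.
Diagonal entries: 2, 6, 9, 9, 9
det(g) = 2 * 6 * 9 * 9 * 9 = 8748

8748


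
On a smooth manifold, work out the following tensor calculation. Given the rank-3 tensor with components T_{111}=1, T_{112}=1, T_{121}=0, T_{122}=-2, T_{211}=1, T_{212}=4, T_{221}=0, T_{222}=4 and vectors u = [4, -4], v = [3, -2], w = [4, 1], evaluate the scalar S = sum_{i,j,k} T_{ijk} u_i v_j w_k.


S = sum over i,j,k of T_{ijk} u_i v_j w_k. Expanding all 8 terms:
T_{111}*u_1*v_1*w_1 = 1*4*3*4 = 48  (running total: 48)
T_{112}*u_1*v_1*w_2 = 1*4*3*1 = 12  (running total: 60)
T_{121}*u_1*v_2*w_1 = 0*4*-2*4 = 0  (running total: 60)
T_{122}*u_1*v_2*w_2 = -2*4*-2*1 = 16  (running total: 76)
T_{211}*u_2*v_1*w_1 = 1*-4*3*4 = -48  (running total: 28)
T_{212}*u_2*v_1*w_2 = 4*-4*3*1 = -48  (running total: -20)
T_{221}*u_2*v_2*w_1 = 0*-4*-2*4 = 0  (running total: -20)
T_{222}*u_2*v_2*w_2 = 4*-4*-2*1 = 32  (running total: 12)
S = 12

12


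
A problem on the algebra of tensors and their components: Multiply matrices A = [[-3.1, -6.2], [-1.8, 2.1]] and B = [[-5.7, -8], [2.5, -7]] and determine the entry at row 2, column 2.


(AB)_{ij} = sum_k A_{ik} B_{kj}.
For i=2, j=2:
A_{21} * B_{12} = -1.8 * -8 = 14.4
A_{22} * B_{22} = 2.1 * -7 = -14.7
Sum = 14.4 + -14.7 = -0.3

-0.3


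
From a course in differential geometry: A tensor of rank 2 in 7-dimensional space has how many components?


The number of components of a rank-r tensor in d dimensions is d^r.
Here d = 7 and r = 2.
7^2 = 49

49


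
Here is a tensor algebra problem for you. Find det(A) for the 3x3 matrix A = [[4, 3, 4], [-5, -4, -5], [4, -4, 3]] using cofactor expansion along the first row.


Expanding along the first row, det(A) = a11*M_11 - a12*M_12 + a13*M_13, where M_1j is the (1,j) minor.
Minor M_11 = -4*3 - -5*-4 = -32
Minor M_12 = -5*3 - -5*4 = 5
Minor M_13 = -5*-4 - -4*4 = 36
det = 4*(-32) - 3*(5) + 4*(36)
    = -128 - 15 + 144
    = 1

1


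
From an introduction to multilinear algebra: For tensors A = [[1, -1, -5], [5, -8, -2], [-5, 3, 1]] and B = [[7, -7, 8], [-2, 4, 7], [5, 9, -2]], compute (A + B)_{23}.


Tensor addition is component-wise: (A + B)_{ij} = A_{ij} + B_{ij}.
A_{23} = -2
B_{23} = 7
(A + B)_{23} = -2 + 7 = 5

5


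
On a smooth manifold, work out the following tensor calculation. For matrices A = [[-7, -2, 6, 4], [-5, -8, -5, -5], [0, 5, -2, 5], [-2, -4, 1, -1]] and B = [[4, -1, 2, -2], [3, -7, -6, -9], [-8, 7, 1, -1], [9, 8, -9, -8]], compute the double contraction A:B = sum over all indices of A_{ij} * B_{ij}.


A:B = sum over all i,j of A_{ij} * B_{ij}.
Row 1: -7*4=-28, -2*-1=2, 6*2=12, 4*-2=-8 => row sum = -22
Row 2: -5*3=-15, -8*-7=56, -5*-6=30, -5*-9=45 => row sum = 116
Row 3: 0*-8=0, 5*7=35, -2*1=-2, 5*-1=-5 => row sum = 28
Row 4: -2*9=-18, -4*8=-32, 1*-9=-9, -1*-8=8 => row sum = -51
Total = -22 + 116 + 28 + -51 = 71

71


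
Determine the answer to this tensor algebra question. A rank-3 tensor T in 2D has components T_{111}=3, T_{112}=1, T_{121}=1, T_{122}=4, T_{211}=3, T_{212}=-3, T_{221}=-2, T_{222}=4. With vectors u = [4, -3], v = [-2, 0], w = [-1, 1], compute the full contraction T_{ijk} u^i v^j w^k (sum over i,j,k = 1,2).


S = sum over i,j,k of T_{ijk} u_i v_j w_k. Expanding all 8 terms:
T_{111}*u_1*v_1*w_1 = 3*4*-2*-1 = 24  (running total: 24)
T_{112}*u_1*v_1*w_2 = 1*4*-2*1 = -8  (running total: 16)
T_{121}*u_1*v_2*w_1 = 1*4*0*-1 = 0  (running total: 16)
T_{122}*u_1*v_2*w_2 = 4*4*0*1 = 0  (running total: 16)
T_{211}*u_2*v_1*w_1 = 3*-3*-2*-1 = -18  (running total: -2)
T_{212}*u_2*v_1*w_2 = -3*-3*-2*1 = -18  (running total: -20)
T_{221}*u_2*v_2*w_1 = -2*-3*0*-1 = 0  (running total: -20)
T_{222}*u_2*v_2*w_2 = 4*-3*0*1 = 0  (running total: -20)
S = -20

-20
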